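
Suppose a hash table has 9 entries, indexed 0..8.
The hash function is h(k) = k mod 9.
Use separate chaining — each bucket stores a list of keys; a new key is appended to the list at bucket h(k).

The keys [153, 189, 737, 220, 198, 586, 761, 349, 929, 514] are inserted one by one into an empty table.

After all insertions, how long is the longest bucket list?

3

153 -> bucket 0
189 -> bucket 0 (collision)
737 -> bucket 8
220 -> bucket 4
198 -> bucket 0 (collision)
586 -> bucket 1
761 -> bucket 5
349 -> bucket 7
929 -> bucket 2
514 -> bucket 1 (collision)
Final buckets:
0: 153 -> 189 -> 198
1: 586 -> 514
2: 929
3: ∅
4: 220
5: 761
6: ∅
7: 349
8: 737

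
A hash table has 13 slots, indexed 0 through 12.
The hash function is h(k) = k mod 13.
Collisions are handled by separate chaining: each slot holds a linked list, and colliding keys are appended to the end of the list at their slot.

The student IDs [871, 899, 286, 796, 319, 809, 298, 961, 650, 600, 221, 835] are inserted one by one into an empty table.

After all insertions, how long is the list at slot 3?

3

871 → bucket 0
899 → bucket 2
286 → bucket 0 (collision)
796 → bucket 3
319 → bucket 7
809 → bucket 3 (collision)
298 → bucket 12
961 → bucket 12 (collision)
650 → bucket 0 (collision)
600 → bucket 2 (collision)
221 → bucket 0 (collision)
835 → bucket 3 (collision)
Final buckets:
0: 871 -> 286 -> 650 -> 221
1: —
2: 899 -> 600
3: 796 -> 809 -> 835
4: —
5: —
6: —
7: 319
8: —
9: —
10: —
11: —
12: 298 -> 961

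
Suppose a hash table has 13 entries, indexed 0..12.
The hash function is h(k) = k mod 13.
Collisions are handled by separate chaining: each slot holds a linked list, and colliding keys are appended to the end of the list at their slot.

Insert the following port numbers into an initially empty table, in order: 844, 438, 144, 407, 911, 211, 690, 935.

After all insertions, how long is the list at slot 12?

2

Insert 844: h=12, bucket 12 empty -> new chain.
Insert 438: h=9, bucket 9 empty -> new chain.
Insert 144: h=1, bucket 1 empty -> new chain.
Insert 407: h=4, bucket 4 empty -> new chain.
Insert 911: h=1, bucket 1 nonempty -> append to chain.
Insert 211: h=3, bucket 3 empty -> new chain.
Insert 690: h=1, bucket 1 nonempty -> append to chain.
Insert 935: h=12, bucket 12 nonempty -> append to chain.
Final buckets:
0: .
1: 144 -> 911 -> 690
2: .
3: 211
4: 407
5: .
6: .
7: .
8: .
9: 438
10: .
11: .
12: 844 -> 935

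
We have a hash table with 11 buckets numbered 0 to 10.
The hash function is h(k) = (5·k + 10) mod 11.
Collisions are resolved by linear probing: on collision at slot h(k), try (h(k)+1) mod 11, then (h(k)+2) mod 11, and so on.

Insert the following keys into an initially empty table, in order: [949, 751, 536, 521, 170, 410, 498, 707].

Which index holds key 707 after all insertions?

949: h=3 => slot 3
751: h=3, probe 3,4 => slot 4
536: h=6 => slot 6
521: h=8 => slot 8
170: h=2 => slot 2
410: h=3, probe 3,4,5 => slot 5
498: h=3, probe 3,4,5,6,7 => slot 7
707: h=3, probe 3,4,5,6,7,8,9 => slot 9
Table: [—, —, 170, 949, 751, 410, 536, 498, 521, 707, —]

9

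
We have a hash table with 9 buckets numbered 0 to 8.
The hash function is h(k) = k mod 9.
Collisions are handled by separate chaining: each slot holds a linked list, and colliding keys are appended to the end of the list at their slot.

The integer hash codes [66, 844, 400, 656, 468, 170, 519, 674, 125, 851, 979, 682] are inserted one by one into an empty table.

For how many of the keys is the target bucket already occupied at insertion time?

5

66 -> bucket 3
844 -> bucket 7
400 -> bucket 4
656 -> bucket 8
468 -> bucket 0
170 -> bucket 8 (collision)
519 -> bucket 6
674 -> bucket 8 (collision)
125 -> bucket 8 (collision)
851 -> bucket 5
979 -> bucket 7 (collision)
682 -> bucket 7 (collision)
Final buckets:
0: 468
1: _
2: _
3: 66
4: 400
5: 851
6: 519
7: 844 -> 979 -> 682
8: 656 -> 170 -> 674 -> 125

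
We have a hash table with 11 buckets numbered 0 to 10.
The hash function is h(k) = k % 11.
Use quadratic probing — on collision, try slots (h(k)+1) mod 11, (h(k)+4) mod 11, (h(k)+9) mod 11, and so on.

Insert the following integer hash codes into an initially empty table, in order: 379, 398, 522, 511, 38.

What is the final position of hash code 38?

379 hashes to 5; slot 5 is free → place at 5.
398 hashes to 2; slot 2 is free → place at 2.
522 hashes to 5; 5 taken → place at 6.
511 hashes to 5; 5,6 taken → place at 9.
38 hashes to 5; 5,6,9 taken → place at 3.
Table: [., ., 398, 38, ., 379, 522, ., ., 511, .]

3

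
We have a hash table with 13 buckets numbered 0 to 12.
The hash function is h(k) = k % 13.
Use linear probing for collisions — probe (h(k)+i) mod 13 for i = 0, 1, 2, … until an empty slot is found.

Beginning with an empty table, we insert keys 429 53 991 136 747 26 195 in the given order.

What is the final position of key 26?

2

Insert 429: h=0, slot 0 empty -> index 0.
Insert 53: h=1, slot 1 empty -> index 1.
Insert 991: h=3, slot 3 empty -> index 3.
Insert 136: h=6, slot 6 empty -> index 6.
Insert 747: h=6, slot 6 occupied -> index 7.
Insert 26: h=0, slots 0,1 occupied -> index 2.
Insert 195: h=0, slots 0,1,2,3 occupied -> index 4.
Table: [429, 53, 26, 991, 195, ∅, 136, 747, ∅, ∅, ∅, ∅, ∅]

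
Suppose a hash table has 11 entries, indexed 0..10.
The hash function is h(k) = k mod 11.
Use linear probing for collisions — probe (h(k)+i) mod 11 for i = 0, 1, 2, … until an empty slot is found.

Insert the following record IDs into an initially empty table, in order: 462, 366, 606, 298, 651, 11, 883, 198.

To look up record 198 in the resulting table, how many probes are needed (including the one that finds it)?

8

462: h=0 → slot 0
366: h=3 → slot 3
606: h=1 → slot 1
298: h=1, probe 1,2 → slot 2
651: h=2, probe 2,3,4 → slot 4
11: h=0, probe 0,1,2,3,4,5 → slot 5
883: h=3, probe 3,4,5,6 → slot 6
198: h=0, probe 0,1,2,3,4,5,6,7 → slot 7
Table: [462, 606, 298, 366, 651, 11, 883, 198, -, -, -]
Lookup 198: h=0, probe 0,1,2,3,4,5,6,7 → found at 7.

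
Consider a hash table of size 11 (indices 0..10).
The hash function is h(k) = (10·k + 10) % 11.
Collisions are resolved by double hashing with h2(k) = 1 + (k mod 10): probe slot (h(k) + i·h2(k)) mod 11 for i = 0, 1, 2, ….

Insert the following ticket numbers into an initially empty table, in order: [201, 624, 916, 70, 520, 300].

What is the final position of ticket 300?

9

Insert 201: h=7, slot 7 empty → index 7.
Insert 624: h=2, slot 2 empty → index 2.
Insert 916: h=7, h2=7, slot 7 occupied → index 3.
Insert 70: h=6, slot 6 empty → index 6.
Insert 520: h=7, h2=1, slot 7 occupied → index 8.
Insert 300: h=7, h2=1, slots 7,8 occupied → index 9.
Table: [-, -, 624, 916, -, -, 70, 201, 520, 300, -]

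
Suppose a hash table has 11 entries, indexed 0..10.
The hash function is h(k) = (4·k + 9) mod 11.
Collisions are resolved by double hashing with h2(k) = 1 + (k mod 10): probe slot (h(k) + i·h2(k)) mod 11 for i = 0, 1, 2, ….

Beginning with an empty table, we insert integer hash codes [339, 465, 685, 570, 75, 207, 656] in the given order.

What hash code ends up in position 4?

656

339 hashes to 1; slot 1 is free -> place at 1.
465 hashes to 10; slot 10 is free -> place at 10.
685 hashes to 10, h2=6; 10 taken -> place at 5.
570 hashes to 1, h2=1; 1 taken -> place at 2.
75 hashes to 1, h2=6; 1 taken -> place at 7.
207 hashes to 1, h2=8; 1 taken -> place at 9.
656 hashes to 4; slot 4 is free -> place at 4.
Table: [-, 339, 570, -, 656, 685, -, 75, -, 207, 465]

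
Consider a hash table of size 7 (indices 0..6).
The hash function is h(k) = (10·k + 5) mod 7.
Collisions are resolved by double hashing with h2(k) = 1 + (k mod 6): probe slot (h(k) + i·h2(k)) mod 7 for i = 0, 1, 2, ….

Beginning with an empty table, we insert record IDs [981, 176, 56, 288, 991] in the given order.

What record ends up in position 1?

981: h=1 → slot 1
176: h=1, h2=3, probe 1,4 → slot 4
56: h=5 → slot 5
288: h=1, h2=1, probe 1,2 → slot 2
991: h=3 → slot 3
Table: [., 981, 288, 991, 176, 56, .]

981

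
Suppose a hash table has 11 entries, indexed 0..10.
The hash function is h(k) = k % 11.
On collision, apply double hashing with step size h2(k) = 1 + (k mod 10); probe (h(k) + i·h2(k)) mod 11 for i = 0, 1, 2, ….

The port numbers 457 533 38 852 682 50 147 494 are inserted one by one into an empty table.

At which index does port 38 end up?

3

Insert 457: h=6, slot 6 empty → index 6.
Insert 533: h=5, slot 5 empty → index 5.
Insert 38: h=5, h2=9, slot 5 occupied → index 3.
Insert 852: h=5, h2=3, slot 5 occupied → index 8.
Insert 682: h=0, slot 0 empty → index 0.
Insert 50: h=6, h2=1, slot 6 occupied → index 7.
Insert 147: h=4, slot 4 empty → index 4.
Insert 494: h=10, slot 10 empty → index 10.
Table: [682, ., ., 38, 147, 533, 457, 50, 852, ., 494]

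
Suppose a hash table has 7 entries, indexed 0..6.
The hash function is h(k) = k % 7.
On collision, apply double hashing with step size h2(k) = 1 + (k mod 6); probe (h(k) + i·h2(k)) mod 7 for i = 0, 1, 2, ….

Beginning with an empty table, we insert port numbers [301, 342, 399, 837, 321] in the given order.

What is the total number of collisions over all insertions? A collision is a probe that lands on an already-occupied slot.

301: h=0 -> slot 0
342: h=6 -> slot 6
399: h=0, h2=4, probe 0,4 -> slot 4
837: h=4, h2=4, probe 4,1 -> slot 1
321: h=6, h2=4, probe 6,3 -> slot 3
Table: [301, 837, ∅, 321, 399, ∅, 342]

3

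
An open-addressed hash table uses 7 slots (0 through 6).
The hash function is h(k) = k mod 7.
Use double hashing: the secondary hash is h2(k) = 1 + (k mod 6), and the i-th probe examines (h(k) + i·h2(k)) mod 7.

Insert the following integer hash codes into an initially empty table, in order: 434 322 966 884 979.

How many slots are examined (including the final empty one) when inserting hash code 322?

2

Insert 434: h=0, slot 0 empty -> index 0.
Insert 322: h=0, h2=5, slot 0 occupied -> index 5.
Insert 966: h=0, h2=1, slot 0 occupied -> index 1.
Insert 884: h=2, slot 2 empty -> index 2.
Insert 979: h=6, slot 6 empty -> index 6.
Table: [434, 966, 884, —, —, 322, 979]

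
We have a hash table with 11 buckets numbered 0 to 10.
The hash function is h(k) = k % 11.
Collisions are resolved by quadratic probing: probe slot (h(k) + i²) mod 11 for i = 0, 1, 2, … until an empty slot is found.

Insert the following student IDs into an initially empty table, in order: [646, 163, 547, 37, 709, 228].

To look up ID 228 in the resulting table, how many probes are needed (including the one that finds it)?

4

646: h=8 -> slot 8
163: h=9 -> slot 9
547: h=8, probe 8,9,1 -> slot 1
37: h=4 -> slot 4
709: h=5 -> slot 5
228: h=8, probe 8,9,1,6 -> slot 6
Table: [-, 547, -, -, 37, 709, 228, -, 646, 163, -]
Lookup 228: h=8, probe 8,9,1,6 → found at 6.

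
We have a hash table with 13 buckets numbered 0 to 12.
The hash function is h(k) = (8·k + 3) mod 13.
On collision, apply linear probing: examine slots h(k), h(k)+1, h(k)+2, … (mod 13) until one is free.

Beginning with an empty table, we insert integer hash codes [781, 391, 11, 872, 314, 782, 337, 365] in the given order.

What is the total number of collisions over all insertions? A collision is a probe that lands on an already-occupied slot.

781: h=11 → slot 11
391: h=11, probe 11,12 → slot 12
11: h=0 → slot 0
872: h=11, probe 11,12,0,1 → slot 1
314: h=6 → slot 6
782: h=6, probe 6,7 → slot 7
337: h=8 → slot 8
365: h=11, probe 11,12,0,1,2 → slot 2
Table: [11, 872, 365, -, -, -, 314, 782, 337, -, -, 781, 391]

9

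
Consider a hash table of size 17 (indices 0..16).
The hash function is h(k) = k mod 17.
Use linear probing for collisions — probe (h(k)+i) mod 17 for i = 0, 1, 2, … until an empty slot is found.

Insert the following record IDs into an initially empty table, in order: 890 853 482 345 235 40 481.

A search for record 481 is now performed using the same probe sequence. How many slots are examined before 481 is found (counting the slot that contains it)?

890 hashes to 6; slot 6 is free → place at 6.
853 hashes to 3; slot 3 is free → place at 3.
482 hashes to 6; 6 taken → place at 7.
345 hashes to 5; slot 5 is free → place at 5.
235 hashes to 14; slot 14 is free → place at 14.
40 hashes to 6; 6,7 taken → place at 8.
481 hashes to 5; 5,6,7,8 taken → place at 9.
Table: [-, -, -, 853, -, 345, 890, 482, 40, 481, -, -, -, -, 235, -, -]
Lookup 481: h=5, probe 5,6,7,8,9 → found at 9.

5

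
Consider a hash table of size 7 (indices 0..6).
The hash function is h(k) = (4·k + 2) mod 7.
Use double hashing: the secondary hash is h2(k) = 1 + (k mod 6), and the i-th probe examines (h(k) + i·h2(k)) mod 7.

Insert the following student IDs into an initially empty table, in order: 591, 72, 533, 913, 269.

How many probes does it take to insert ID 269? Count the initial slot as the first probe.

3

591: h=0 => slot 0
72: h=3 => slot 3
533: h=6 => slot 6
913: h=0, h2=2, probe 0,2 => slot 2
269: h=0, h2=6, probe 0,6,5 => slot 5
Table: [591, —, 913, 72, —, 269, 533]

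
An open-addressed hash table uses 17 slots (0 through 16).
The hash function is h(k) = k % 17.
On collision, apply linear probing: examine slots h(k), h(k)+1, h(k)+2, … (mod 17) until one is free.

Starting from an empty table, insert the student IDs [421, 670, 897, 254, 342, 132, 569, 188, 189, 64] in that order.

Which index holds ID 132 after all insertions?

15

421 hashes to 13; slot 13 is free → place at 13.
670 hashes to 7; slot 7 is free → place at 7.
897 hashes to 13; 13 taken → place at 14.
254 hashes to 16; slot 16 is free → place at 16.
342 hashes to 2; slot 2 is free → place at 2.
132 hashes to 13; 13,14 taken → place at 15.
569 hashes to 8; slot 8 is free → place at 8.
188 hashes to 1; slot 1 is free → place at 1.
189 hashes to 2; 2 taken → place at 3.
64 hashes to 13; 13,14,15,16 taken → place at 0.
Table: [64, 188, 342, 189, _, _, _, 670, 569, _, _, _, _, 421, 897, 132, 254]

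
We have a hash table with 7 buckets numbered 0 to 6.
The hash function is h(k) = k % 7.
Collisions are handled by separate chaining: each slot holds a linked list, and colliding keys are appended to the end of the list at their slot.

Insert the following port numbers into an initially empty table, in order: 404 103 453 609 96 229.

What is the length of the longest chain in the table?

5

404 → bucket 5
103 → bucket 5 (collision)
453 → bucket 5 (collision)
609 → bucket 0
96 → bucket 5 (collision)
229 → bucket 5 (collision)
Final buckets:
0: 609
1: _
2: _
3: _
4: _
5: 404 -> 103 -> 453 -> 96 -> 229
6: _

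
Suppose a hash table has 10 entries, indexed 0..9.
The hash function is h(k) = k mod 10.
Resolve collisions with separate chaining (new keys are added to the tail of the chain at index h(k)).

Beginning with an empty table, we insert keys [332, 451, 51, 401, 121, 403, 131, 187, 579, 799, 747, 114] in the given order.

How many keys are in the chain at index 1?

5

Insert 332: h=2, bucket 2 empty -> new chain.
Insert 451: h=1, bucket 1 empty -> new chain.
Insert 51: h=1, bucket 1 nonempty -> append to chain.
Insert 401: h=1, bucket 1 nonempty -> append to chain.
Insert 121: h=1, bucket 1 nonempty -> append to chain.
Insert 403: h=3, bucket 3 empty -> new chain.
Insert 131: h=1, bucket 1 nonempty -> append to chain.
Insert 187: h=7, bucket 7 empty -> new chain.
Insert 579: h=9, bucket 9 empty -> new chain.
Insert 799: h=9, bucket 9 nonempty -> append to chain.
Insert 747: h=7, bucket 7 nonempty -> append to chain.
Insert 114: h=4, bucket 4 empty -> new chain.
Final buckets:
0: _
1: 451 -> 51 -> 401 -> 121 -> 131
2: 332
3: 403
4: 114
5: _
6: _
7: 187 -> 747
8: _
9: 579 -> 799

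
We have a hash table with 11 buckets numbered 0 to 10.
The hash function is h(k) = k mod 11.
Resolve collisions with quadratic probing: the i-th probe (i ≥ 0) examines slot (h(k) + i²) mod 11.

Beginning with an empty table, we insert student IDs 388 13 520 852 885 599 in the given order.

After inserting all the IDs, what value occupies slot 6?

885

Insert 388: h=3, slot 3 empty → index 3.
Insert 13: h=2, slot 2 empty → index 2.
Insert 520: h=3, slot 3 occupied → index 4.
Insert 852: h=5, slot 5 empty → index 5.
Insert 885: h=5, slot 5 occupied → index 6.
Insert 599: h=5, slots 5,6 occupied → index 9.
Table: [—, —, 13, 388, 520, 852, 885, —, —, 599, —]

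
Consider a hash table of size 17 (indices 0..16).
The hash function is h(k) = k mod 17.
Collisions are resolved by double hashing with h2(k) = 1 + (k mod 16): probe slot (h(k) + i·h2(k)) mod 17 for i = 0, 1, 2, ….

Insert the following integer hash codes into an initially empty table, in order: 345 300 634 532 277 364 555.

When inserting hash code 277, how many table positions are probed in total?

3

345 hashes to 5; slot 5 is free → place at 5.
300 hashes to 11; slot 11 is free → place at 11.
634 hashes to 5, h2=11; 5 taken → place at 16.
532 hashes to 5, h2=5; 5 taken → place at 10.
277 hashes to 5, h2=6; 5,11 taken → place at 0.
364 hashes to 7; slot 7 is free → place at 7.
555 hashes to 11, h2=12; 11 taken → place at 6.
Table: [277, -, -, -, -, 345, 555, 364, -, -, 532, 300, -, -, -, -, 634]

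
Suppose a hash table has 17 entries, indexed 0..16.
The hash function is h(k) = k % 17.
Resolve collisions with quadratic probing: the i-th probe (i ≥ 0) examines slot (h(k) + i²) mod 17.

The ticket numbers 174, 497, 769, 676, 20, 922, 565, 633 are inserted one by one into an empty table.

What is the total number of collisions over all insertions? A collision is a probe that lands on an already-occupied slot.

174: h=4 -> slot 4
497: h=4, probe 4,5 -> slot 5
769: h=4, probe 4,5,8 -> slot 8
676: h=13 -> slot 13
20: h=3 -> slot 3
922: h=4, probe 4,5,8,13,3,12 -> slot 12
565: h=4, probe 4,5,8,13,3,12,6 -> slot 6
633: h=4, probe 4,5,8,13,3,12,6,2 -> slot 2
Table: [∅, ∅, 633, 20, 174, 497, 565, ∅, 769, ∅, ∅, ∅, 922, 676, ∅, ∅, ∅]

21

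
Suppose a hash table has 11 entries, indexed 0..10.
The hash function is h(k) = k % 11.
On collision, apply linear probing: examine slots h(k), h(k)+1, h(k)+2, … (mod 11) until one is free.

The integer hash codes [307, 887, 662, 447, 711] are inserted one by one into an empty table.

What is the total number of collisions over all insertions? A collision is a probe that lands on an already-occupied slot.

3

307: h=10 -> slot 10
887: h=7 -> slot 7
662: h=2 -> slot 2
447: h=7, probe 7,8 -> slot 8
711: h=7, probe 7,8,9 -> slot 9
Table: [∅, ∅, 662, ∅, ∅, ∅, ∅, 887, 447, 711, 307]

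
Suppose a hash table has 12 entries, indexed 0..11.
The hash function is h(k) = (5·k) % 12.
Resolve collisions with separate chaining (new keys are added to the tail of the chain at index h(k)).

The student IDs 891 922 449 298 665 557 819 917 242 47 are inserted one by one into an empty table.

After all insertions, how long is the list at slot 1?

4

891 -> bucket 3
922 -> bucket 2
449 -> bucket 1
298 -> bucket 2 (collision)
665 -> bucket 1 (collision)
557 -> bucket 1 (collision)
819 -> bucket 3 (collision)
917 -> bucket 1 (collision)
242 -> bucket 10
47 -> bucket 7
Final buckets:
0: ∅
1: 449 -> 665 -> 557 -> 917
2: 922 -> 298
3: 891 -> 819
4: ∅
5: ∅
6: ∅
7: 47
8: ∅
9: ∅
10: 242
11: ∅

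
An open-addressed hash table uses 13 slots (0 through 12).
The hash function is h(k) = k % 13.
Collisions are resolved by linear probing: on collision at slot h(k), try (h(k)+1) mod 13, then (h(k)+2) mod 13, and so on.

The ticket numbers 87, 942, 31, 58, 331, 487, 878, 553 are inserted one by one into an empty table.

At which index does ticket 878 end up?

87: h=9 => slot 9
942: h=6 => slot 6
31: h=5 => slot 5
58: h=6, probe 6,7 => slot 7
331: h=6, probe 6,7,8 => slot 8
487: h=6, probe 6,7,8,9,10 => slot 10
878: h=7, probe 7,8,9,10,11 => slot 11
553: h=7, probe 7,8,9,10,11,12 => slot 12
Table: [—, —, —, —, —, 31, 942, 58, 331, 87, 487, 878, 553]

11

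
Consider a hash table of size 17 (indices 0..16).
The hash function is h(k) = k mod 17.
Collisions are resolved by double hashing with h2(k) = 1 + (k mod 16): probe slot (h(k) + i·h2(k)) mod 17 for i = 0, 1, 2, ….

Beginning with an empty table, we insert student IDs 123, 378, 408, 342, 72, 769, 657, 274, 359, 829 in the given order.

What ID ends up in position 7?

Insert 123: h=4, slot 4 empty → index 4.
Insert 378: h=4, h2=11, slot 4 occupied → index 15.
Insert 408: h=0, slot 0 empty → index 0.
Insert 342: h=2, slot 2 empty → index 2.
Insert 72: h=4, h2=9, slot 4 occupied → index 13.
Insert 769: h=4, h2=2, slot 4 occupied → index 6.
Insert 657: h=11, slot 11 empty → index 11.
Insert 274: h=2, h2=3, slot 2 occupied → index 5.
Insert 359: h=2, h2=8, slot 2 occupied → index 10.
Insert 829: h=13, h2=14, slots 13,10 occupied → index 7.
Table: [408, -, 342, -, 123, 274, 769, 829, -, -, 359, 657, -, 72, -, 378, -]

829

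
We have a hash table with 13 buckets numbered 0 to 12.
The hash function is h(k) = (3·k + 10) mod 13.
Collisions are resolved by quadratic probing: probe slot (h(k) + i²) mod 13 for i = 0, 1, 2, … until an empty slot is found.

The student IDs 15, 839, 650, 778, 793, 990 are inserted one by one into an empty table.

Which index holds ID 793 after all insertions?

11

15: h=3 → slot 3
839: h=5 → slot 5
650: h=10 → slot 10
778: h=4 → slot 4
793: h=10, probe 10,11 → slot 11
990: h=3, probe 3,4,7 → slot 7
Table: [—, —, —, 15, 778, 839, —, 990, —, —, 650, 793, —]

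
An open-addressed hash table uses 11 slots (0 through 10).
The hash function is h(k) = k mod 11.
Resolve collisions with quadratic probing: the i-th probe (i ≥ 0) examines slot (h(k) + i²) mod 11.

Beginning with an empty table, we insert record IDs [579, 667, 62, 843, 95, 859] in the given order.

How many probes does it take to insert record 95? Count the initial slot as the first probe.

579: h=7 -> slot 7
667: h=7, probe 7,8 -> slot 8
62: h=7, probe 7,8,0 -> slot 0
843: h=7, probe 7,8,0,5 -> slot 5
95: h=7, probe 7,8,0,5,1 -> slot 1
859: h=1, probe 1,2 -> slot 2
Table: [62, 95, 859, -, -, 843, -, 579, 667, -, -]

5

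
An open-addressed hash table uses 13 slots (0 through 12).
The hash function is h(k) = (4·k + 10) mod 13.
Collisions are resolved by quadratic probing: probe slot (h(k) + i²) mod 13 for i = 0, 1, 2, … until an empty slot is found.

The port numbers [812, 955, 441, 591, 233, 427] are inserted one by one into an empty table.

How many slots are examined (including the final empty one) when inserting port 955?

Insert 812: h=8, slot 8 empty -> index 8.
Insert 955: h=8, slot 8 occupied -> index 9.
Insert 441: h=6, slot 6 empty -> index 6.
Insert 591: h=8, slots 8,9 occupied -> index 12.
Insert 233: h=6, slot 6 occupied -> index 7.
Insert 427: h=2, slot 2 empty -> index 2.
Table: [-, -, 427, -, -, -, 441, 233, 812, 955, -, -, 591]

2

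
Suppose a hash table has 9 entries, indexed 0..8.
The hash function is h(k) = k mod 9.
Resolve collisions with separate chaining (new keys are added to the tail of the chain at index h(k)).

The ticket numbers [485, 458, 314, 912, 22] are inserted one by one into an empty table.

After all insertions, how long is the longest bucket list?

3

485 -> bucket 8
458 -> bucket 8 (collision)
314 -> bucket 8 (collision)
912 -> bucket 3
22 -> bucket 4
Final buckets:
0: _
1: _
2: _
3: 912
4: 22
5: _
6: _
7: _
8: 485 -> 458 -> 314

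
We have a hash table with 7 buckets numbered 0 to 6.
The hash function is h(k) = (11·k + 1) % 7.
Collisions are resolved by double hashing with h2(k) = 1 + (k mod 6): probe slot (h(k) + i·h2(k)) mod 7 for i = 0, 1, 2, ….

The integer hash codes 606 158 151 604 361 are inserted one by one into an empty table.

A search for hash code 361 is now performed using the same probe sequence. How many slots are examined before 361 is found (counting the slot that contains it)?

Insert 606: h=3, slot 3 empty => index 3.
Insert 158: h=3, h2=3, slot 3 occupied => index 6.
Insert 151: h=3, h2=2, slot 3 occupied => index 5.
Insert 604: h=2, slot 2 empty => index 2.
Insert 361: h=3, h2=2, slots 3,5 occupied => index 0.
Table: [361, _, 604, 606, _, 151, 158]
Lookup 361: h=3, h2=2, probe 3,5,0 → found at 0.

3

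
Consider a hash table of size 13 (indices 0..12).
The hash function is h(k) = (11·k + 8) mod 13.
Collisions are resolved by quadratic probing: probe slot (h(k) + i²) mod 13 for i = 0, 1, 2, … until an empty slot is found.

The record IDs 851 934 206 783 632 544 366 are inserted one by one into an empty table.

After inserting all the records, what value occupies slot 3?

544

Insert 851: h=9, slot 9 empty → index 9.
Insert 934: h=12, slot 12 empty → index 12.
Insert 206: h=12, slot 12 occupied → index 0.
Insert 783: h=2, slot 2 empty → index 2.
Insert 632: h=5, slot 5 empty → index 5.
Insert 544: h=12, slots 12,0 occupied → index 3.
Insert 366: h=4, slot 4 empty → index 4.
Table: [206, ., 783, 544, 366, 632, ., ., ., 851, ., ., 934]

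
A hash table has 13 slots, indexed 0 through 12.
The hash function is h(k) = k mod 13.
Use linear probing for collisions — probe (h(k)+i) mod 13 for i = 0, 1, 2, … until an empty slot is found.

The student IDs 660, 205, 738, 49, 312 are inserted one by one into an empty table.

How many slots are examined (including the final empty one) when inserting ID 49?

660 hashes to 10; slot 10 is free => place at 10.
205 hashes to 10; 10 taken => place at 11.
738 hashes to 10; 10,11 taken => place at 12.
49 hashes to 10; 10,11,12 taken => place at 0.
312 hashes to 0; 0 taken => place at 1.
Table: [49, 312, —, —, —, —, —, —, —, —, 660, 205, 738]

4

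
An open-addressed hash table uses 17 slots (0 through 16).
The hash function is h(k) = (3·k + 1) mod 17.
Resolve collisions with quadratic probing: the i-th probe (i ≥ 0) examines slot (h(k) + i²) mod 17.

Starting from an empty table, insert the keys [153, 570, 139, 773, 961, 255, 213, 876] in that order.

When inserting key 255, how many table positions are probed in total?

153 hashes to 1; slot 1 is free -> place at 1.
570 hashes to 11; slot 11 is free -> place at 11.
139 hashes to 10; slot 10 is free -> place at 10.
773 hashes to 8; slot 8 is free -> place at 8.
961 hashes to 11; 11 taken -> place at 12.
255 hashes to 1; 1 taken -> place at 2.
213 hashes to 11; 11,12 taken -> place at 15.
876 hashes to 11; 11,12,15 taken -> place at 3.
Table: [∅, 153, 255, 876, ∅, ∅, ∅, ∅, 773, ∅, 139, 570, 961, ∅, ∅, 213, ∅]

2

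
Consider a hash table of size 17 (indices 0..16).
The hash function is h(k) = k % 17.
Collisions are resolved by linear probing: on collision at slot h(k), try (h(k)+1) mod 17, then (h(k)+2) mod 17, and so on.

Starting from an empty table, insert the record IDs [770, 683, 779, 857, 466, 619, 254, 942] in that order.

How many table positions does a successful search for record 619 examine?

3

Insert 770: h=5, slot 5 empty -> index 5.
Insert 683: h=3, slot 3 empty -> index 3.
Insert 779: h=14, slot 14 empty -> index 14.
Insert 857: h=7, slot 7 empty -> index 7.
Insert 466: h=7, slot 7 occupied -> index 8.
Insert 619: h=7, slots 7,8 occupied -> index 9.
Insert 254: h=16, slot 16 empty -> index 16.
Insert 942: h=7, slots 7,8,9 occupied -> index 10.
Table: [-, -, -, 683, -, 770, -, 857, 466, 619, 942, -, -, -, 779, -, 254]
Lookup 619: h=7, probe 7,8,9 → found at 9.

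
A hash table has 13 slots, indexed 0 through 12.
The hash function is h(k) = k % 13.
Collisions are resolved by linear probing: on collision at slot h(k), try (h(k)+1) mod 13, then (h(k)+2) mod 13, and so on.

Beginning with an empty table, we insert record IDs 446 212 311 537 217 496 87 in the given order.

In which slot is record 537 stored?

Insert 446: h=4, slot 4 empty -> index 4.
Insert 212: h=4, slot 4 occupied -> index 5.
Insert 311: h=12, slot 12 empty -> index 12.
Insert 537: h=4, slots 4,5 occupied -> index 6.
Insert 217: h=9, slot 9 empty -> index 9.
Insert 496: h=2, slot 2 empty -> index 2.
Insert 87: h=9, slot 9 occupied -> index 10.
Table: [∅, ∅, 496, ∅, 446, 212, 537, ∅, ∅, 217, 87, ∅, 311]

6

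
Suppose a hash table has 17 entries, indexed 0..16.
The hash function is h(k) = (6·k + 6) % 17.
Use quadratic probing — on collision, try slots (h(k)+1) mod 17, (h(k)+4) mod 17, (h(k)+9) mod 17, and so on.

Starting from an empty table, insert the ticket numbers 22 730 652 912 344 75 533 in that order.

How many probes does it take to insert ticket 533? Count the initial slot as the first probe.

2

22 hashes to 2; slot 2 is free => place at 2.
730 hashes to 0; slot 0 is free => place at 0.
652 hashes to 8; slot 8 is free => place at 8.
912 hashes to 4; slot 4 is free => place at 4.
344 hashes to 13; slot 13 is free => place at 13.
75 hashes to 14; slot 14 is free => place at 14.
533 hashes to 8; 8 taken => place at 9.
Table: [730, ., 22, ., 912, ., ., ., 652, 533, ., ., ., 344, 75, ., .]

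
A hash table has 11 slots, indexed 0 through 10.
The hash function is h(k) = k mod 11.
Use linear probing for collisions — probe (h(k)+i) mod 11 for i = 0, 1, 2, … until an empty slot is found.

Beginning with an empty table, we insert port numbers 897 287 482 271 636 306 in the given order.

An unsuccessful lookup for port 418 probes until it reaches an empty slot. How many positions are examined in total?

Insert 897: h=6, slot 6 empty → index 6.
Insert 287: h=1, slot 1 empty → index 1.
Insert 482: h=9, slot 9 empty → index 9.
Insert 271: h=7, slot 7 empty → index 7.
Insert 636: h=9, slot 9 occupied → index 10.
Insert 306: h=9, slots 9,10 occupied → index 0.
Table: [306, 287, _, _, _, _, 897, 271, _, 482, 636]
Lookup 418: h=0, probe 0,1,2 → slot 2 empty, not found.

3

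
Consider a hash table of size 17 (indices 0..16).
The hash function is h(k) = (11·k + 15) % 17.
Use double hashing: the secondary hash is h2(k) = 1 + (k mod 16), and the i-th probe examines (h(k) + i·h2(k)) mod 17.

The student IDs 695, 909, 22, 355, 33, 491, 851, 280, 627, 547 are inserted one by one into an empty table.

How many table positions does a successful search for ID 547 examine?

6

695: h=10 -> slot 10
909: h=1 -> slot 1
22: h=2 -> slot 2
355: h=10, h2=4, probe 10,14 -> slot 14
33: h=4 -> slot 4
491: h=10, h2=12, probe 10,5 -> slot 5
851: h=9 -> slot 9
280: h=1, h2=9, probe 1,10,2,11 -> slot 11
627: h=10, h2=4, probe 10,14,1,5,9,13 -> slot 13
547: h=14, h2=4, probe 14,1,5,9,13,0 -> slot 0
Table: [547, 909, 22, ., 33, 491, ., ., ., 851, 695, 280, ., 627, 355, ., .]
Lookup 547: h=14, h2=4, probe 14,1,5,9,13,0 → found at 0.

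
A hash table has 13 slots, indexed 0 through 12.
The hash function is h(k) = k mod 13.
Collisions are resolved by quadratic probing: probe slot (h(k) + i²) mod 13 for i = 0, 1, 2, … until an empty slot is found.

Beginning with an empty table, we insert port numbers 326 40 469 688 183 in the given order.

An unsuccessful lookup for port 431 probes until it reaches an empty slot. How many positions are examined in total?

2

326: h=1 => slot 1
40: h=1, probe 1,2 => slot 2
469: h=1, probe 1,2,5 => slot 5
688: h=12 => slot 12
183: h=1, probe 1,2,5,10 => slot 10
Table: [∅, 326, 40, ∅, ∅, 469, ∅, ∅, ∅, ∅, 183, ∅, 688]
Lookup 431: h=2, probe 2,3 → slot 3 empty, not found.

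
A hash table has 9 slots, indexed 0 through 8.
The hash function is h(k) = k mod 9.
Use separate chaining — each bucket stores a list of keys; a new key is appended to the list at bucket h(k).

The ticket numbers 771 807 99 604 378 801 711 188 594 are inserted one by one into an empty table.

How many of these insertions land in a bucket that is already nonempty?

771 -> bucket 6
807 -> bucket 6 (collision)
99 -> bucket 0
604 -> bucket 1
378 -> bucket 0 (collision)
801 -> bucket 0 (collision)
711 -> bucket 0 (collision)
188 -> bucket 8
594 -> bucket 0 (collision)
Final buckets:
0: 99 -> 378 -> 801 -> 711 -> 594
1: 604
2: .
3: .
4: .
5: .
6: 771 -> 807
7: .
8: 188

5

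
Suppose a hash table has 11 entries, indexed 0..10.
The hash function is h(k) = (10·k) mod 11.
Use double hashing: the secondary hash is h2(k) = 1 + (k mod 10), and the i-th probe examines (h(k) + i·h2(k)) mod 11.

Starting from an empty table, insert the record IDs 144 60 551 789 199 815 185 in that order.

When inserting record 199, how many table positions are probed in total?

2

144: h=10 => slot 10
60: h=6 => slot 6
551: h=10, h2=2, probe 10,1 => slot 1
789: h=3 => slot 3
199: h=10, h2=10, probe 10,9 => slot 9
815: h=10, h2=6, probe 10,5 => slot 5
185: h=2 => slot 2
Table: [_, 551, 185, 789, _, 815, 60, _, _, 199, 144]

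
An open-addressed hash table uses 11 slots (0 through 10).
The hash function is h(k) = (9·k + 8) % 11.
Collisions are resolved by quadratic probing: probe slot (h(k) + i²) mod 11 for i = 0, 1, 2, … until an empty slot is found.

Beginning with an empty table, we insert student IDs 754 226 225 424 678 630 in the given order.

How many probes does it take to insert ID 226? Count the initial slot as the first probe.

754: h=7 -> slot 7
226: h=7, probe 7,8 -> slot 8
225: h=9 -> slot 9
424: h=7, probe 7,8,0 -> slot 0
678: h=5 -> slot 5
630: h=2 -> slot 2
Table: [424, —, 630, —, —, 678, —, 754, 226, 225, —]

2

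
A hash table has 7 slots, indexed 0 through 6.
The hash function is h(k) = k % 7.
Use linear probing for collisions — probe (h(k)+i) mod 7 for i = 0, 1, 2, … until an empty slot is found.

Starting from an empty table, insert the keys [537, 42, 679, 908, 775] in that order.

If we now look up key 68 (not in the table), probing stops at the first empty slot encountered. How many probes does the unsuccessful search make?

6

Insert 537: h=5, slot 5 empty => index 5.
Insert 42: h=0, slot 0 empty => index 0.
Insert 679: h=0, slot 0 occupied => index 1.
Insert 908: h=5, slot 5 occupied => index 6.
Insert 775: h=5, slots 5,6,0,1 occupied => index 2.
Table: [42, 679, 775, -, -, 537, 908]
Lookup 68: h=5, probe 5,6,0,1,2,3 → slot 3 empty, not found.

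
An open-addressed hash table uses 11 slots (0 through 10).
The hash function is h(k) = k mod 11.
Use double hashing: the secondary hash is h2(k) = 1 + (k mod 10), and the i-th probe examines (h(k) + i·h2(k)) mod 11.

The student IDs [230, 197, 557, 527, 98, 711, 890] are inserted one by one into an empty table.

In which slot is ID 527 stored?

1

Insert 230: h=10, slot 10 empty -> index 10.
Insert 197: h=10, h2=8, slot 10 occupied -> index 7.
Insert 557: h=7, h2=8, slot 7 occupied -> index 4.
Insert 527: h=10, h2=8, slots 10,7,4 occupied -> index 1.
Insert 98: h=10, h2=9, slot 10 occupied -> index 8.
Insert 711: h=7, h2=2, slot 7 occupied -> index 9.
Insert 890: h=10, h2=1, slot 10 occupied -> index 0.
Table: [890, 527, ∅, ∅, 557, ∅, ∅, 197, 98, 711, 230]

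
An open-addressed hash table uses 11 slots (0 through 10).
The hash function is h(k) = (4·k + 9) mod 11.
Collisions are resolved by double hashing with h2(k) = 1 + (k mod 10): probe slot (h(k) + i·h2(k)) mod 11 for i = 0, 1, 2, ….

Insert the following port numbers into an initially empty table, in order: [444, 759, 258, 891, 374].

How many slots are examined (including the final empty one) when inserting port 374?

3

Insert 444: h=3, slot 3 empty -> index 3.
Insert 759: h=9, slot 9 empty -> index 9.
Insert 258: h=7, slot 7 empty -> index 7.
Insert 891: h=9, h2=2, slot 9 occupied -> index 0.
Insert 374: h=9, h2=5, slots 9,3 occupied -> index 8.
Table: [891, —, —, 444, —, —, —, 258, 374, 759, —]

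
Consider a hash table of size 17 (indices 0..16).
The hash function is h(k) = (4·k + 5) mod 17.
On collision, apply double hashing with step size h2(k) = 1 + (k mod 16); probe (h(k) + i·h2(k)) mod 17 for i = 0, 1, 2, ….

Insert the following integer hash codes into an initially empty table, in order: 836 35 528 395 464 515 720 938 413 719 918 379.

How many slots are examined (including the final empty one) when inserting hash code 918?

3

Insert 836: h=0, slot 0 empty => index 0.
Insert 35: h=9, slot 9 empty => index 9.
Insert 528: h=9, h2=1, slot 9 occupied => index 10.
Insert 395: h=4, slot 4 empty => index 4.
Insert 464: h=8, slot 8 empty => index 8.
Insert 515: h=8, h2=4, slot 8 occupied => index 12.
Insert 720: h=12, h2=1, slot 12 occupied => index 13.
Insert 938: h=0, h2=11, slot 0 occupied => index 11.
Insert 413: h=8, h2=14, slot 8 occupied => index 5.
Insert 719: h=8, h2=16, slot 8 occupied => index 7.
Insert 918: h=5, h2=7, slots 5,12 occupied => index 2.
Insert 379: h=8, h2=12, slot 8 occupied => index 3.
Table: [836, —, 918, 379, 395, 413, —, 719, 464, 35, 528, 938, 515, 720, —, —, —]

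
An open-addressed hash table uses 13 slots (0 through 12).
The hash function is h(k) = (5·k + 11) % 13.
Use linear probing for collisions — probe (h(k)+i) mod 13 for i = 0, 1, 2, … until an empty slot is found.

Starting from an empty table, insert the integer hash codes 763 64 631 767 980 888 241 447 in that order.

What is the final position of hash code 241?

763: h=4 → slot 4
64: h=6 → slot 6
631: h=7 → slot 7
767: h=11 → slot 11
980: h=10 → slot 10
888: h=5 → slot 5
241: h=7, probe 7,8 → slot 8
447: h=10, probe 10,11,12 → slot 12
Table: [∅, ∅, ∅, ∅, 763, 888, 64, 631, 241, ∅, 980, 767, 447]

8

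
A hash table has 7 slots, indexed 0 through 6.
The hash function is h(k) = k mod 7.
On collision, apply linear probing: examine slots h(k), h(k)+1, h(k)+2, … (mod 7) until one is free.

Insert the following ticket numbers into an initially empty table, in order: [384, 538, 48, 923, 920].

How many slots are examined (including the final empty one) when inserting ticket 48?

3

384: h=6 -> slot 6
538: h=6, probe 6,0 -> slot 0
48: h=6, probe 6,0,1 -> slot 1
923: h=6, probe 6,0,1,2 -> slot 2
920: h=3 -> slot 3
Table: [538, 48, 923, 920, —, —, 384]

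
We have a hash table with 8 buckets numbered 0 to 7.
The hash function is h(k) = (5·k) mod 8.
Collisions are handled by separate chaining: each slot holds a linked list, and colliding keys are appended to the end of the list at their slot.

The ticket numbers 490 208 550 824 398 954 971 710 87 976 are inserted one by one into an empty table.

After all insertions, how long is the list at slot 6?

3

490 -> bucket 2
208 -> bucket 0
550 -> bucket 6
824 -> bucket 0 (collision)
398 -> bucket 6 (collision)
954 -> bucket 2 (collision)
971 -> bucket 7
710 -> bucket 6 (collision)
87 -> bucket 3
976 -> bucket 0 (collision)
Final buckets:
0: 208 -> 824 -> 976
1: .
2: 490 -> 954
3: 87
4: .
5: .
6: 550 -> 398 -> 710
7: 971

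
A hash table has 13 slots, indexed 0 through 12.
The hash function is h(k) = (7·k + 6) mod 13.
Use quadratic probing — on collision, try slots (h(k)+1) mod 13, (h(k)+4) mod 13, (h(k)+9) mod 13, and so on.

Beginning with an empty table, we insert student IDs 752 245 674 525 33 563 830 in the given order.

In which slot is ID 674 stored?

752: h=5 => slot 5
245: h=5, probe 5,6 => slot 6
674: h=5, probe 5,6,9 => slot 9
525: h=2 => slot 2
33: h=3 => slot 3
563: h=8 => slot 8
830: h=5, probe 5,6,9,1 => slot 1
Table: [—, 830, 525, 33, —, 752, 245, —, 563, 674, —, —, —]

9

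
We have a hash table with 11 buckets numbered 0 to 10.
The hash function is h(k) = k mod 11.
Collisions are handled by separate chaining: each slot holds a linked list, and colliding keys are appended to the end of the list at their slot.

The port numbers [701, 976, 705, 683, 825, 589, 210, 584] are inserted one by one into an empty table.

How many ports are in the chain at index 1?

701 → bucket 8
976 → bucket 8 (collision)
705 → bucket 1
683 → bucket 1 (collision)
825 → bucket 0
589 → bucket 6
210 → bucket 1 (collision)
584 → bucket 1 (collision)
Final buckets:
0: 825
1: 705 -> 683 -> 210 -> 584
2: ∅
3: ∅
4: ∅
5: ∅
6: 589
7: ∅
8: 701 -> 976
9: ∅
10: ∅

4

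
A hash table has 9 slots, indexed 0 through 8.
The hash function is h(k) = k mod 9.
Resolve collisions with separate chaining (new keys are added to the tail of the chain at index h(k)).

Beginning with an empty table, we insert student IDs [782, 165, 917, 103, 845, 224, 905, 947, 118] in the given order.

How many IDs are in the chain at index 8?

Insert 782: h=8, bucket 8 empty → new chain.
Insert 165: h=3, bucket 3 empty → new chain.
Insert 917: h=8, bucket 8 nonempty → append to chain.
Insert 103: h=4, bucket 4 empty → new chain.
Insert 845: h=8, bucket 8 nonempty → append to chain.
Insert 224: h=8, bucket 8 nonempty → append to chain.
Insert 905: h=5, bucket 5 empty → new chain.
Insert 947: h=2, bucket 2 empty → new chain.
Insert 118: h=1, bucket 1 empty → new chain.
Final buckets:
0: -
1: 118
2: 947
3: 165
4: 103
5: 905
6: -
7: -
8: 782 -> 917 -> 845 -> 224

4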